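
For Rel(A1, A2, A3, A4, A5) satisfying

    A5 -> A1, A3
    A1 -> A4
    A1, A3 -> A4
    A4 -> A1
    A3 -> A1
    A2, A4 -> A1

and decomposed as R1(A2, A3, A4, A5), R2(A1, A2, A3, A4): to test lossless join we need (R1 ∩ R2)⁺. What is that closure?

A1, A2, A3, A4

R1 ∩ R2 = {A2, A3, A4}.
A4 → A1 applies, adding A1
Closure: {A1, A2, A3, A4}.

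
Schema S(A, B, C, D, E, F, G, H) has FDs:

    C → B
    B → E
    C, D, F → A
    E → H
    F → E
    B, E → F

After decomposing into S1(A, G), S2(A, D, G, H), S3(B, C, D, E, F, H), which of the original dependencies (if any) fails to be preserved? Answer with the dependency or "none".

Check C, D, F → A: no single fragment contains all of {A, C, D, F}, and the restricted closure of {C, D, F} across the fragments never reaches {A}.
C → B is preserved.
B → E is preserved.
E → H is preserved.
F → E is preserved.
B, E → F is preserved.

C, D, F → A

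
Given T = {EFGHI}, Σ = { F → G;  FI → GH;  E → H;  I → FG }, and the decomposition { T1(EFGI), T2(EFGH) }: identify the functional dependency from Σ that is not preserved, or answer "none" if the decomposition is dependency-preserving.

Check FI → GH: no single fragment contains all of {FGHI}, and the restricted closure of {FI} across the fragments never reaches {GH}.
F → G is preserved.
E → H is preserved.
I → FG is preserved.

FI → GH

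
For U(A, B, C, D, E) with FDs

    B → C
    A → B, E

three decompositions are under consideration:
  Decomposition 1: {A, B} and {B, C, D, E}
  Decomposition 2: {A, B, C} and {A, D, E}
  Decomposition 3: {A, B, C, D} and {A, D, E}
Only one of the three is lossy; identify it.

Decomposition 1

Decomposition 1: common = {B}, closure = {B, C} → lossy.
Decomposition 2: common = {A}, closure = {A, B, C, E} → lossless.
Decomposition 3: common = {A, D}, closure = {A, B, C, D, E} → lossless.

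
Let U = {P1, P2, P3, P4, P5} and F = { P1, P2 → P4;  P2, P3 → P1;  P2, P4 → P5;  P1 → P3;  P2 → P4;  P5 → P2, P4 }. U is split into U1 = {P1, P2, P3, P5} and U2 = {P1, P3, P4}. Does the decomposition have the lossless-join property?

Common attributes: U1 ∩ U2 = {P1, P3}.
No dependency enlarges {P1, P3}, so (P1, P3)⁺ = {P1, P3}.
The closure contains neither all of U1 = {P1, P2, P3, P5} nor all of U2 = {P1, P3, P4}, so the common attributes are not a superkey of either fragment. The join is lossy.

No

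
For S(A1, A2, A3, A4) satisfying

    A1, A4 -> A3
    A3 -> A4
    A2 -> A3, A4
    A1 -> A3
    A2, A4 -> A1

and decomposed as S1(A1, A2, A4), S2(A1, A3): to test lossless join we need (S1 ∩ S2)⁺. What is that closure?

S1 ∩ S2 = {A1}.
A1 → A3 applies, adding A3
A3 → A4 applies, adding A4
Closure: {A1, A3, A4}.

A1, A3, A4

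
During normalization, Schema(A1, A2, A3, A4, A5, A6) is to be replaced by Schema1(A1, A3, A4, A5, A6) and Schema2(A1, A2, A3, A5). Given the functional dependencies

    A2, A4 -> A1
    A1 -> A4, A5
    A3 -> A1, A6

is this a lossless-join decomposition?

Yes

Common attributes: Schema1 ∩ Schema2 = {A1, A3, A5}.
Closure of {A1, A3, A5}: A1 → A4, A5 applies, adding A4; A3 → A1, A6 applies, adding A6. So (A1, A3, A5)⁺ = {A1, A3, A4, A5, A6}.
This closure contains every attribute of Schema1, so Schema1 ∩ Schema2 → Schema1. The join is lossless.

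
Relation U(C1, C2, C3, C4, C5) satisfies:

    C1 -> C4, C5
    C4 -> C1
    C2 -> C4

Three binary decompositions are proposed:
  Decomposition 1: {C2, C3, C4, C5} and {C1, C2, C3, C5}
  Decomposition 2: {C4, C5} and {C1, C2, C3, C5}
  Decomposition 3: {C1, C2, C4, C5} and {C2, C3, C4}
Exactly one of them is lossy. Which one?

Decomposition 1: common = {C2, C3, C5}, closure = {C1, C2, C3, C4, C5} → lossless.
Decomposition 2: common = {C5}, closure = {C5} → lossy.
Decomposition 3: common = {C2, C4}, closure = {C1, C2, C4, C5} → lossless.

Decomposition 2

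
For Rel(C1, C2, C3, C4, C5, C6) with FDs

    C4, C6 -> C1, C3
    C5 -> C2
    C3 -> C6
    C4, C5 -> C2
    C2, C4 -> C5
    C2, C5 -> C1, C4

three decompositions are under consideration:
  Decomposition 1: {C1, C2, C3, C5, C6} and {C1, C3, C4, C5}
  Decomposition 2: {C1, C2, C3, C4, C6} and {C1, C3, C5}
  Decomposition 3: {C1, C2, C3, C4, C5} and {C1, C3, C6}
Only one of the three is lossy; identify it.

Decomposition 2

Decomposition 1: common = {C1, C3, C5}, closure = {C1, C2, C3, C4, C5, C6} → lossless.
Decomposition 2: common = {C1, C3}, closure = {C1, C3, C6} → lossy.
Decomposition 3: common = {C1, C3}, closure = {C1, C3, C6} → lossless.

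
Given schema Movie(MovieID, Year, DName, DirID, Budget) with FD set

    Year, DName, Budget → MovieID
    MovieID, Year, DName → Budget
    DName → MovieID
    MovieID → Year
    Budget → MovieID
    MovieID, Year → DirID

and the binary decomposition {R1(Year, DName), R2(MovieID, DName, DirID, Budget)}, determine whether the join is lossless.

Yes

Common attributes: R1 ∩ R2 = {DName}.
Closure of {DName}: DName → MovieID applies, adding MovieID; MovieID → Year applies, adding Year; MovieID, Year → DirID applies, adding DirID; MovieID, Year, DName → Budget applies, adding Budget. So (DName)⁺ = {MovieID, Year, DName, DirID, Budget}.
This closure contains every attribute of R1, so R1 ∩ R2 → R1. The join is lossless.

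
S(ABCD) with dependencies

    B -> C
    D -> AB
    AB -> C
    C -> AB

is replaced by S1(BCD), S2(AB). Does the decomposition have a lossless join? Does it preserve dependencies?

lossless and dependency-preserving

Lossless test: (B)⁺ = {ABC}, which contains all of one fragment — lossless.
Dependency preservation: D → AB; AB → C; C → AB are not contained in any single fragment, but the restricted closure of each left-hand side across the fragments still reaches the right-hand side; the remaining FDs each lie inside some fragment. All dependencies are preserved.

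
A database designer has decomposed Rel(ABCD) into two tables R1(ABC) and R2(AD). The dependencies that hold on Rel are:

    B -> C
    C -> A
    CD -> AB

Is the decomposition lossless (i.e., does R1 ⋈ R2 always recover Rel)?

Common attributes: R1 ∩ R2 = {A}.
No dependency enlarges {A}, so (A)⁺ = {A}.
The closure contains neither all of R1 = {ABC} nor all of R2 = {AD}, so the common attributes are not a superkey of either fragment. The join is lossy.

No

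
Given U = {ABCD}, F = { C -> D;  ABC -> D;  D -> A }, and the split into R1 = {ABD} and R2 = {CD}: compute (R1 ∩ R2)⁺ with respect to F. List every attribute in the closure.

R1 ∩ R2 = {D}.
D → A applies, adding A
Closure: {AD}.

AD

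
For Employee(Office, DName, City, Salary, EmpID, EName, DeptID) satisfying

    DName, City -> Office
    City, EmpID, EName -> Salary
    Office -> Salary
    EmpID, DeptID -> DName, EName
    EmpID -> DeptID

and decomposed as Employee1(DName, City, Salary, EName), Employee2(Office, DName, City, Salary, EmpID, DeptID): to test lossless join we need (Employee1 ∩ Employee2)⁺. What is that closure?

Office, DName, City, Salary

Employee1 ∩ Employee2 = {DName, City, Salary}.
DName, City → Office applies, adding Office
Closure: {Office, DName, City, Salary}.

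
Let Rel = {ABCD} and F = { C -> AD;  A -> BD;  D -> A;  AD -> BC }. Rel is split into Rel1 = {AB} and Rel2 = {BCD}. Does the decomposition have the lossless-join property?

No

Common attributes: Rel1 ∩ Rel2 = {B}.
No dependency enlarges {B}, so (B)⁺ = {B}.
The closure contains neither all of Rel1 = {AB} nor all of Rel2 = {BCD}, so the common attributes are not a superkey of either fragment. The join is lossy.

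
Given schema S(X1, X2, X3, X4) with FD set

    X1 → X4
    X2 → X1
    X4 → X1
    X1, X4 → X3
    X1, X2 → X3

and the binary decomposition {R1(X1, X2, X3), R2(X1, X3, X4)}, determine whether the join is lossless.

Common attributes: R1 ∩ R2 = {X1, X3}.
Closure of {X1, X3}: X1 → X4 applies, adding X4. So (X1, X3)⁺ = {X1, X3, X4}.
This closure contains every attribute of R2, so R1 ∩ R2 → R2. The join is lossless.

Yes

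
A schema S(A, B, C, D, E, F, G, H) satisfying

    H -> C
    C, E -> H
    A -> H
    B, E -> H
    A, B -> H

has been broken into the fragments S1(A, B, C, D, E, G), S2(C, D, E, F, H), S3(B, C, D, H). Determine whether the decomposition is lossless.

No

Chase test. Columns are A, B, C, D, E, F, G, H; row i has aⱼ where attribute j ∈ Si, else bᵢⱼ.
Initial tableau (one row per fragment):
  row 1: a1 a2 a3 a4 a5 b16 a7 b18
  row 2: b21 b22 a3 a4 a5 a6 b27 a8
  row 3: b31 a2 a3 a4 b35 b36 b37 a8
Rows 1 and 2 agree on C, E; apply C, E→H and equate their H entries.
No row becomes fully distinguished — the join is lossy.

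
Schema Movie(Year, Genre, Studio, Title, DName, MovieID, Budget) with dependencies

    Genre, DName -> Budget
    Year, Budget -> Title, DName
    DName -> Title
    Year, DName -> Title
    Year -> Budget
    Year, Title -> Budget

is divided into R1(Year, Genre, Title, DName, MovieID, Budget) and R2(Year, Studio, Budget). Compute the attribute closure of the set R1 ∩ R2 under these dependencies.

Year, Title, DName, Budget

R1 ∩ R2 = {Year, Budget}.
Year, Budget → Title, DName applies, adding Title, DName
Closure: {Year, Title, DName, Budget}.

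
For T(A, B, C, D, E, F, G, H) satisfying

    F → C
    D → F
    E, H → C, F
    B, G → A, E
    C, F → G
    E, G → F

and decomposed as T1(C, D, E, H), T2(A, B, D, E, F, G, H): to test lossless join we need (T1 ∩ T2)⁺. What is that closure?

C, D, E, F, G, H

T1 ∩ T2 = {D, E, H}.
D → F applies, adding F
E, H → C, F applies, adding C
C, F → G applies, adding G
Closure: {C, D, E, F, G, H}.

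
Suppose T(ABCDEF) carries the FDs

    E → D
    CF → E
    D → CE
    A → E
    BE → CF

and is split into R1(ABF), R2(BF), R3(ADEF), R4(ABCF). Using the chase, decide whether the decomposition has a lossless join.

Yes

Chase test. Columns are ABCDEF; row i has aⱼ where attribute j ∈ Ri, else bᵢⱼ.
Initial tableau (one row per fragment):
  row 1: a1 a2 b13 b14 b15 a6
  row 2: b21 a2 b23 b24 b25 a6
  row 3: a1 b32 b33 a4 a5 a6
  row 4: a1 a2 a3 b44 b45 a6
Rows 1 and 3 agree on A; apply A→E and equate their E entries.
Rows 1 and 4 agree on A; apply A→E and equate their E entries.
Rows 1 and 4 agree on BE; apply BE→CF and equate their CF entries.
Rows 1 and 3 agree on E; apply E→D and equate their D entries.
Rows 1 and 4 agree on E; apply E→D and equate their D entries.
Rows 1 and 3 agree on D; apply D→CE and equate their CE entries.
Row 1 is now all distinguished symbols — the join is lossless.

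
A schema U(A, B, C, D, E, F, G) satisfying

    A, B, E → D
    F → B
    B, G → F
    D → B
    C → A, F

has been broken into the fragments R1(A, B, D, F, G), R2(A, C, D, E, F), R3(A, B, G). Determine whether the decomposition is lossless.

Chase test. Columns are A, B, C, D, E, F, G; row i has aⱼ where attribute j ∈ Ri, else bᵢⱼ.
Initial tableau (one row per fragment):
  row 1: a1 a2 b13 a4 b15 a6 a7
  row 2: a1 b22 a3 a4 a5 a6 b27
  row 3: a1 a2 b33 b34 b35 b36 a7
Rows 1 and 2 agree on F; apply F→B and equate their B entries.
Rows 1 and 3 agree on B, G; apply B, G→F and equate their F entries.
No row becomes fully distinguished — the join is lossy.

No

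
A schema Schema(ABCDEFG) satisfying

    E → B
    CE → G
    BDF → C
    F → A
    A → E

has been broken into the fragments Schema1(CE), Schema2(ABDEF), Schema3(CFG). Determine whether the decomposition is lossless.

No

Chase test. Columns are ABCDEFG; row i has aⱼ where attribute j ∈ Schemai, else bᵢⱼ.
Initial tableau (one row per fragment):
  row 1: b11 b12 a3 b14 a5 b16 b17
  row 2: a1 a2 b23 a4 a5 a6 b27
  row 3: b31 b32 a3 b34 b35 a6 a7
Rows 1 and 2 agree on E; apply E→B and equate their B entries.
Rows 2 and 3 agree on F; apply F→A and equate their A entries.
Rows 2 and 3 agree on A; apply A→E and equate their E entries.
Rows 1 and 3 agree on E; apply E→B and equate their B entries.
Rows 1 and 3 agree on CE; apply CE→G and equate their G entries.
No row becomes fully distinguished — the join is lossy.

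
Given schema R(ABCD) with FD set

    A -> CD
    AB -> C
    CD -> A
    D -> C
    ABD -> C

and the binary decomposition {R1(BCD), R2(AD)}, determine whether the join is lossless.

Yes

Common attributes: R1 ∩ R2 = {D}.
Closure of {D}: D → C applies, adding C; CD → A applies, adding A. So (D)⁺ = {ACD}.
This closure contains every attribute of R2, so R1 ∩ R2 → R2. The join is lossless.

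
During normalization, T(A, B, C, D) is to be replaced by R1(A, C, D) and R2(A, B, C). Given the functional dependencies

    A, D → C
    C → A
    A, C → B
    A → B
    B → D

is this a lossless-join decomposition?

Common attributes: R1 ∩ R2 = {A, C}.
Closure of {A, C}: A, C → B applies, adding B; B → D applies, adding D. So (A, C)⁺ = {A, B, C, D}.
This closure contains every attribute of R1, so R1 ∩ R2 → R1. The join is lossless.

Yes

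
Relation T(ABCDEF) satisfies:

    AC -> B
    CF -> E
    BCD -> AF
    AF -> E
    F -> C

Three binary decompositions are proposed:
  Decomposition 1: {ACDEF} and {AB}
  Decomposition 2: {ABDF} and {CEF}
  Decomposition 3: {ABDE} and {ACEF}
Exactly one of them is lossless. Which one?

Decomposition 2

Decomposition 1: common = {A}, closure = {A} → lossy.
Decomposition 2: common = {F}, closure = {CEF} → lossless.
Decomposition 3: common = {AE}, closure = {AE} → lossy.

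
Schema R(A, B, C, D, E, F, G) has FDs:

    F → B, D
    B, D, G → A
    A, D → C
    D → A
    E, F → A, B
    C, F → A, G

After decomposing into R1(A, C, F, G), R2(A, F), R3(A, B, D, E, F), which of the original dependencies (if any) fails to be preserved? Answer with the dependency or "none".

A, D → C

Check A, D → C: no single fragment contains all of {A, C, D}, and the restricted closure of {A, D} across the fragments never reaches {C}.
F → B, D is preserved.
B, D, G → A is preserved.
D → A is preserved.
E, F → A, B is preserved.
C, F → A, G is preserved.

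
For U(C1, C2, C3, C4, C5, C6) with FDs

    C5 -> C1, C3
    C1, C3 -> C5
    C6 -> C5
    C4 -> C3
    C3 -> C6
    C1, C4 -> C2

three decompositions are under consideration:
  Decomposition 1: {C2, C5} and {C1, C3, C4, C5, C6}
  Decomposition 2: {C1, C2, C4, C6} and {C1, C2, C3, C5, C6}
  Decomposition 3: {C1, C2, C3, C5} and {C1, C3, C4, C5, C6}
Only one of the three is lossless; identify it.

Decomposition 2

Decomposition 1: common = {C5}, closure = {C1, C3, C5, C6} → lossy.
Decomposition 2: common = {C1, C2, C6}, closure = {C1, C2, C3, C5, C6} → lossless.
Decomposition 3: common = {C1, C3, C5}, closure = {C1, C3, C5, C6} → lossy.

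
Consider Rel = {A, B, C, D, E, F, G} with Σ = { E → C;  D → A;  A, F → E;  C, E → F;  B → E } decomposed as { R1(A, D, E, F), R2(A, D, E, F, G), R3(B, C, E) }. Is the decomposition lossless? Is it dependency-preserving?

Lossless test (chase): Rows 1 and 2 agree on E; apply E→C and equate their C entries. Rows 1 and 3 agree on E; apply E→C and equate their C entries. Rows 1 and 3 agree on C, E; apply C, E→F and equate their F entries. No row becomes fully distinguished — the join is lossy.
Dependency preservation: C, E → F is not contained in any single fragment, but the restricted closure of its left-hand side across the fragments still reaches the right-hand side; the remaining FDs each lie inside some fragment. All dependencies are preserved.

lossy but dependency-preserving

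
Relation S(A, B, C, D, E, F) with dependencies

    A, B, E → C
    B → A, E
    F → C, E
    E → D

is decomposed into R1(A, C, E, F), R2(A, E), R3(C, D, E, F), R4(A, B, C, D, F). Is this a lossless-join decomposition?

Yes

Chase test. Columns are A, B, C, D, E, F; row i has aⱼ where attribute j ∈ Ri, else bᵢⱼ.
Initial tableau (one row per fragment):
  row 1: a1 b12 a3 b14 a5 a6
  row 2: a1 b22 b23 b24 a5 b26
  row 3: b31 b32 a3 a4 a5 a6
  row 4: a1 a2 a3 a4 b45 a6
Rows 1 and 4 agree on F; apply F→C, E and equate their C, E entries.
Rows 1 and 2 agree on E; apply E→D and equate their D entries.
Rows 1 and 3 agree on E; apply E→D and equate their D entries.
Row 4 is now all distinguished symbols — the join is lossless.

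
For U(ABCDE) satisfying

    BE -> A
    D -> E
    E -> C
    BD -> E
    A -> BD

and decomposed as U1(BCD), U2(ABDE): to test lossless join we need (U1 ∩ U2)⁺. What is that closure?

ABCDE

U1 ∩ U2 = {BD}.
D → E applies, adding E
E → C applies, adding C
BE → A applies, adding A
Closure: {ABCDE}.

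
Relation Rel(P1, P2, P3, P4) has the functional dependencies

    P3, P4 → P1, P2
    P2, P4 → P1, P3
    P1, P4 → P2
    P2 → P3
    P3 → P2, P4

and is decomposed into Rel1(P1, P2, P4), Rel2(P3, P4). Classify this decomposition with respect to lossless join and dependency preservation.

Lossless test: (P4)⁺ = {P4}, which is a superkey of neither fragment — lossy.
Dependency preservation: the restricted closure of {P3, P4} across the fragments never reaches {P1, P2}, so P3, P4 → P1, P2 cannot be enforced without a join — not preserved.

lossy and not dependency-preserving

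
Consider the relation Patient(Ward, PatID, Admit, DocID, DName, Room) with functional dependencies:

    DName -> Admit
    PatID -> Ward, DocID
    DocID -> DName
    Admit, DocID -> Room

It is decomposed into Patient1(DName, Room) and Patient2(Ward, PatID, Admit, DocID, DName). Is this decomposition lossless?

No

Common attributes: Patient1 ∩ Patient2 = {DName}.
Closure of {DName}: DName → Admit applies, adding Admit. So (DName)⁺ = {Admit, DName}.
The closure contains neither all of Patient1 = {DName, Room} nor all of Patient2 = {Ward, PatID, Admit, DocID, DName}, so the common attributes are not a superkey of either fragment. The join is lossy.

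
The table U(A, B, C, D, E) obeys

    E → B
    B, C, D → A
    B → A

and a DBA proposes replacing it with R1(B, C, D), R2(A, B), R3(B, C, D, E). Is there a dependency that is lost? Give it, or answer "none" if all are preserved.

none

E → B lies within R3.
B, C, D → A: restricted closure across fragments reaches A.
B → A lies within R2.
Every dependency is enforceable on the fragments, so the decomposition is dependency-preserving.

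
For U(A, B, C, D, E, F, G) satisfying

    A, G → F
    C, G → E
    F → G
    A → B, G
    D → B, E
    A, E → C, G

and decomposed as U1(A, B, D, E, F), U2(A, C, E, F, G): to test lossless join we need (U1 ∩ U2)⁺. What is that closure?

U1 ∩ U2 = {A, E, F}.
F → G applies, adding G
A → B, G applies, adding B
A, E → C, G applies, adding C
Closure: {A, B, C, E, F, G}.

A, B, C, E, F, G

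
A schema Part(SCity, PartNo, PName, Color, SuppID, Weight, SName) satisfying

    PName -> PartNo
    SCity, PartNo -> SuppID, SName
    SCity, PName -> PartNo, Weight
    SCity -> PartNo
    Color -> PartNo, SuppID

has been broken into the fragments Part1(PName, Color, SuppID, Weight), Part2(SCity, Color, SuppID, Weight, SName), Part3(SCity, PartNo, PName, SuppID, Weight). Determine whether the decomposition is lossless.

Chase test. Columns are SCity, PartNo, PName, Color, SuppID, Weight, SName; row i has aⱼ where attribute j ∈ Parti, else bᵢⱼ.
Initial tableau (one row per fragment):
  row 1: b11 b12 a3 a4 a5 a6 b17
  row 2: a1 b22 b23 a4 a5 a6 a7
  row 3: a1 a2 a3 b34 a5 a6 b37
Rows 1 and 3 agree on PName; apply PName→PartNo and equate their PartNo entries.
Rows 2 and 3 agree on SCity; apply SCity→PartNo and equate their PartNo entries.
Rows 2 and 3 agree on SCity, PartNo; apply SCity, PartNo→SuppID, SName and equate their SuppID, SName entries.
No row becomes fully distinguished — the join is lossy.

No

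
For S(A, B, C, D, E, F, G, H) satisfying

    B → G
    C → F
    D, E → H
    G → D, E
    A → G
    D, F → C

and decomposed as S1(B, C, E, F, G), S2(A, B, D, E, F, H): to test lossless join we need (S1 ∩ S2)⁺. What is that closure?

S1 ∩ S2 = {B, E, F}.
B → G applies, adding G
G → D, E applies, adding D
D, F → C applies, adding C
D, E → H applies, adding H
Closure: {B, C, D, E, F, G, H}.

B, C, D, E, F, G, H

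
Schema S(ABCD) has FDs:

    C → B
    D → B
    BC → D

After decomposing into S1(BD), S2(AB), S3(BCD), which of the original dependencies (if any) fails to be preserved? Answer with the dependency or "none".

C → B lies within S3.
D → B lies within S1.
BC → D lies within S3.
Every dependency is enforceable on the fragments, so the decomposition is dependency-preserving.

none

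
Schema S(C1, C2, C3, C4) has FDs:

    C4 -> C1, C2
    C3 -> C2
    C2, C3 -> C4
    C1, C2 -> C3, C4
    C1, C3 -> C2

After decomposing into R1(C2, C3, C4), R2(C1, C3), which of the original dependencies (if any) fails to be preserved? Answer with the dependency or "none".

C1, C2 -> C3, C4

Check C1, C2 → C3, C4: no single fragment contains all of {C1, C2, C3, C4}, and the restricted closure of {C1, C2} across the fragments never reaches {C3, C4}.
C4 → C1, C2 is preserved.
C3 → C2 is preserved.
C2, C3 → C4 is preserved.
C1, C3 → C2 is preserved.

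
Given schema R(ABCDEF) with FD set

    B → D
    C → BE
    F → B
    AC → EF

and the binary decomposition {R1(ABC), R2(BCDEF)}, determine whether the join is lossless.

Common attributes: R1 ∩ R2 = {BC}.
Closure of {BC}: B → D applies, adding D; C → BE applies, adding E. So (BC)⁺ = {BCDE}.
The closure contains neither all of R1 = {ABC} nor all of R2 = {BCDEF}, so the common attributes are not a superkey of either fragment. The join is lossy.

No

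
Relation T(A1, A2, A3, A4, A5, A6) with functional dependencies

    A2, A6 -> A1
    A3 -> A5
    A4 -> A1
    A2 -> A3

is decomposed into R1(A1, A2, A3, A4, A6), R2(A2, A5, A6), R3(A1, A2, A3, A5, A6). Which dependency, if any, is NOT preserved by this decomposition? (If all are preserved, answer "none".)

none

A2, A6 → A1 lies within R1.
A3 → A5 lies within R3.
A4 → A1 lies within R1.
A2 → A3 lies within R1.
Every dependency is enforceable on the fragments, so the decomposition is dependency-preserving.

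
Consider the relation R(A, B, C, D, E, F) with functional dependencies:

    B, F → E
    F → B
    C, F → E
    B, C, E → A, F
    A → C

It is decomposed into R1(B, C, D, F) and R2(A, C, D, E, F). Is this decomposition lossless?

Yes

Common attributes: R1 ∩ R2 = {C, D, F}.
Closure of {C, D, F}: F → B applies, adding B; C, F → E applies, adding E; B, C, E → A, F applies, adding A. So (C, D, F)⁺ = {A, B, C, D, E, F}.
This closure contains every attribute of R1, so R1 ∩ R2 → R1. The join is lossless.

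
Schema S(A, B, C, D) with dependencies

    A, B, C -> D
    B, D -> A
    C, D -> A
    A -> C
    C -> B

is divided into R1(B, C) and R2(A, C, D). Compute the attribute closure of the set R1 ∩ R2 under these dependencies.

R1 ∩ R2 = {C}.
C → B applies, adding B
Closure: {B, C}.

B, C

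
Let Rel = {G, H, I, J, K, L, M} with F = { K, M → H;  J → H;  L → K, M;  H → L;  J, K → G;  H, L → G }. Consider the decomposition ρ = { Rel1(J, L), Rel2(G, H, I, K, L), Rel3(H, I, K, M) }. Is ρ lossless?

Chase test. Columns are G, H, I, J, K, L, M; row i has aⱼ where attribute j ∈ Reli, else bᵢⱼ.
Initial tableau (one row per fragment):
  row 1: b11 b12 b13 a4 b15 a6 b17
  row 2: a1 a2 a3 b24 a5 a6 b27
  row 3: b31 a2 a3 b34 a5 b36 a7
Rows 1 and 2 agree on L; apply L→K, M and equate their K, M entries.
Rows 2 and 3 agree on H; apply H→L and equate their L entries.
Rows 2 and 3 agree on H, L; apply H, L→G and equate their G entries.
Rows 1 and 2 agree on K, M; apply K, M→H and equate their H entries.
Rows 1 and 3 agree on L; apply L→K, M and equate their K, M entries.
Rows 1 and 2 agree on H, L; apply H, L→G and equate their G entries.
No row becomes fully distinguished — the join is lossy.

No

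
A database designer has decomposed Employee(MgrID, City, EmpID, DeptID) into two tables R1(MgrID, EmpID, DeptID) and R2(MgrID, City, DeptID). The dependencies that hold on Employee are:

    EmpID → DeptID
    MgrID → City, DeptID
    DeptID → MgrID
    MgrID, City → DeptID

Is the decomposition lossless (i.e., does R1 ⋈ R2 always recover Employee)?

Yes

Common attributes: R1 ∩ R2 = {MgrID, DeptID}.
Closure of {MgrID, DeptID}: MgrID → City, DeptID applies, adding City. So (MgrID, DeptID)⁺ = {MgrID, City, DeptID}.
This closure contains every attribute of R2, so R1 ∩ R2 → R2. The join is lossless.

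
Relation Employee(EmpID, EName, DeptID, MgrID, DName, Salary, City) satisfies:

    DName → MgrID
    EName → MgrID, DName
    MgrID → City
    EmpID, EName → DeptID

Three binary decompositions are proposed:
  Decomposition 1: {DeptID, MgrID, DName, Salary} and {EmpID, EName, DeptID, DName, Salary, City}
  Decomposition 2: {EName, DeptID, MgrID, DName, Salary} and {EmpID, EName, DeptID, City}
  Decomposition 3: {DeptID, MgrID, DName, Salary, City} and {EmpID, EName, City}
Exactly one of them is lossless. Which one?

Decomposition 1: common = {DeptID, DName, Salary}, closure = {DeptID, MgrID, DName, Salary, City} → lossless.
Decomposition 2: common = {EName, DeptID}, closure = {EName, DeptID, MgrID, DName, City} → lossy.
Decomposition 3: common = {City}, closure = {City} → lossy.

Decomposition 1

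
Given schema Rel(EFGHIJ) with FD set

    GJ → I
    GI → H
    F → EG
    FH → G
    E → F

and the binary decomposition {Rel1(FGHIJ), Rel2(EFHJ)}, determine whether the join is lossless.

Yes

Common attributes: Rel1 ∩ Rel2 = {FHJ}.
Closure of {FHJ}: F → EG applies, adding EG; GJ → I applies, adding I. So (FHJ)⁺ = {EFGHIJ}.
This closure contains every attribute of Rel1, so Rel1 ∩ Rel2 → Rel1. The join is lossless.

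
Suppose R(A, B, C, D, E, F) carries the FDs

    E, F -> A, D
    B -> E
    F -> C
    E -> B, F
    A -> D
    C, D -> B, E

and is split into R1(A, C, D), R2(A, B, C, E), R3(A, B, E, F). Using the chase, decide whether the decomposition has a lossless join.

Yes

Chase test. Columns are A, B, C, D, E, F; row i has aⱼ where attribute j ∈ Ri, else bᵢⱼ.
Initial tableau (one row per fragment):
  row 1: a1 b12 a3 a4 b15 b16
  row 2: a1 a2 a3 b24 a5 b26
  row 3: a1 a2 b33 b34 a5 a6
Rows 2 and 3 agree on E; apply E→B, F and equate their B, F entries.
Rows 1 and 2 agree on A; apply A→D and equate their D entries.
Rows 1 and 3 agree on A; apply A→D and equate their D entries.
Rows 1 and 2 agree on C, D; apply C, D→B, E and equate their B, E entries.
Rows 2 and 3 agree on F; apply F→C and equate their C entries.
Rows 1 and 2 agree on E; apply E→B, F and equate their B, F entries.
Row 1 is now all distinguished symbols — the join is lossless.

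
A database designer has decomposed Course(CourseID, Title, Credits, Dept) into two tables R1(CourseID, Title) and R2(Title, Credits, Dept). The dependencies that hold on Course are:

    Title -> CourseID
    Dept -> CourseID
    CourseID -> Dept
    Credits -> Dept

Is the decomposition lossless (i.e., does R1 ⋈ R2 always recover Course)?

Yes

Common attributes: R1 ∩ R2 = {Title}.
Closure of {Title}: Title → CourseID applies, adding CourseID; CourseID → Dept applies, adding Dept. So (Title)⁺ = {CourseID, Title, Dept}.
This closure contains every attribute of R1, so R1 ∩ R2 → R1. The join is lossless.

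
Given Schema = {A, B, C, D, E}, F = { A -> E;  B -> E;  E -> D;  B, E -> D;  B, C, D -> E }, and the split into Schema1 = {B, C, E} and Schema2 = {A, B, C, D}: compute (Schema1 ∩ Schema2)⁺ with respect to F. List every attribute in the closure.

Schema1 ∩ Schema2 = {B, C}.
B → E applies, adding E
E → D applies, adding D
Closure: {B, C, D, E}.

B, C, D, E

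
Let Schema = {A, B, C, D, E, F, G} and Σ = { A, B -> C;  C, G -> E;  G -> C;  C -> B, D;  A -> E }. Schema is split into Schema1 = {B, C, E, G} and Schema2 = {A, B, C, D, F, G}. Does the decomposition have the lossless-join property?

Common attributes: Schema1 ∩ Schema2 = {B, C, G}.
Closure of {B, C, G}: C, G → E applies, adding E; C → B, D applies, adding D. So (B, C, G)⁺ = {B, C, D, E, G}.
This closure contains every attribute of Schema1, so Schema1 ∩ Schema2 → Schema1. The join is lossless.

Yes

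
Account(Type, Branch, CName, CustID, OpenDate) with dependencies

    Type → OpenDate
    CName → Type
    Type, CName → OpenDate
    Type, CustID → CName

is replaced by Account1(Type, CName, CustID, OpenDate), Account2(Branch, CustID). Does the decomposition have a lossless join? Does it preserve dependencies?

lossy but dependency-preserving

Lossless test: (CustID)⁺ = {CustID}, which is a superkey of neither fragment — lossy.
Dependency preservation: every FD's attributes lie within a single fragment, so each can be enforced locally — preserved.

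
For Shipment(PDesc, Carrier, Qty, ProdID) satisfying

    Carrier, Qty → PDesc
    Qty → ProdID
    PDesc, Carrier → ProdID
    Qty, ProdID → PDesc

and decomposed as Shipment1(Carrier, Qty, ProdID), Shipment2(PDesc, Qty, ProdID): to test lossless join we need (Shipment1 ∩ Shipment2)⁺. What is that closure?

Shipment1 ∩ Shipment2 = {Qty, ProdID}.
Qty, ProdID → PDesc applies, adding PDesc
Closure: {PDesc, Qty, ProdID}.

PDesc, Qty, ProdID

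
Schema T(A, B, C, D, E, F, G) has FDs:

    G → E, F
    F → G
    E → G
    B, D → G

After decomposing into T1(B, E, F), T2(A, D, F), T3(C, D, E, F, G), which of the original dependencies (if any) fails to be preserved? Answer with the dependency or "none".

Check B, D → G: no single fragment contains all of {B, D, G}, and the restricted closure of {B, D} across the fragments never reaches {G}.
G → E, F is preserved.
F → G is preserved.
E → G is preserved.

B, D → G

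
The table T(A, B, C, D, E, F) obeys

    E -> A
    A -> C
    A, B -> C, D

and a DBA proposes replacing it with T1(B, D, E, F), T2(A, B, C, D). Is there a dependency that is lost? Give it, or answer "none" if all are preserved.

Check E → A: no single fragment contains all of {A, E}, and the restricted closure of {E} across the fragments never reaches {A}.
A → C is preserved.
A, B → C, D is preserved.

E -> A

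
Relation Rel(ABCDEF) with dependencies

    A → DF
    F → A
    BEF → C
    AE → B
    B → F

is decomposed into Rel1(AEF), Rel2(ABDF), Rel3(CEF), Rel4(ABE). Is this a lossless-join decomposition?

Chase test. Columns are ABCDEF; row i has aⱼ where attribute j ∈ Reli, else bᵢⱼ.
Initial tableau (one row per fragment):
  row 1: a1 b12 b13 b14 a5 a6
  row 2: a1 a2 b23 a4 b25 a6
  row 3: b31 b32 a3 b34 a5 a6
  row 4: a1 a2 b43 b44 a5 b46
Rows 1 and 2 agree on A; apply A→DF and equate their DF entries.
Rows 1 and 4 agree on A; apply A→DF and equate their DF entries.
Rows 1 and 3 agree on F; apply F→A and equate their A entries.
Rows 1 and 3 agree on AE; apply AE→B and equate their B entries.
Rows 1 and 4 agree on AE; apply AE→B and equate their B entries.
Rows 1 and 3 agree on A; apply A→DF and equate their DF entries.
Rows 1 and 3 agree on BEF; apply BEF→C and equate their C entries.
Rows 1 and 4 agree on BEF; apply BEF→C and equate their C entries.
Row 1 is now all distinguished symbols — the join is lossless.

Yes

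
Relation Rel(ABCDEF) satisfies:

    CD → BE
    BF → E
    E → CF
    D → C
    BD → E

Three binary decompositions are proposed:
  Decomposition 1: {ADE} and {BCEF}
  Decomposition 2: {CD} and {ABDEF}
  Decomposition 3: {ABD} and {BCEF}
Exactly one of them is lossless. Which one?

Decomposition 1: common = {E}, closure = {CEF} → lossy.
Decomposition 2: common = {D}, closure = {BCDEF} → lossless.
Decomposition 3: common = {B}, closure = {B} → lossy.

Decomposition 2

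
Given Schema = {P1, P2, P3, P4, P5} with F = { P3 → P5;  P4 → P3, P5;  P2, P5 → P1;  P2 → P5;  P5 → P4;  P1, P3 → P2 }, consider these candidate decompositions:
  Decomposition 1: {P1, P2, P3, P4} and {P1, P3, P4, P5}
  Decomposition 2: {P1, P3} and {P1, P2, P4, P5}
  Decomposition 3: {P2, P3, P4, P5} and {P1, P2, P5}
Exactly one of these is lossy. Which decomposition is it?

Decomposition 1: common = {P1, P3, P4}, closure = {P1, P2, P3, P4, P5} → lossless.
Decomposition 2: common = {P1}, closure = {P1} → lossy.
Decomposition 3: common = {P2, P5}, closure = {P1, P2, P3, P4, P5} → lossless.

Decomposition 2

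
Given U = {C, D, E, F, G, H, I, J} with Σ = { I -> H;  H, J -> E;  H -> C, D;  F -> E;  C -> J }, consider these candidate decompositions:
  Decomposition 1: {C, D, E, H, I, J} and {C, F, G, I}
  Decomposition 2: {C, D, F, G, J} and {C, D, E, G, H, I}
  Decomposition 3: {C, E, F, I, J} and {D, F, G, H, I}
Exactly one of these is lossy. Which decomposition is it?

Decomposition 2

Decomposition 1: common = {C, I}, closure = {C, D, E, H, I, J} → lossless.
Decomposition 2: common = {C, D, G}, closure = {C, D, G, J} → lossy.
Decomposition 3: common = {F, I}, closure = {C, D, E, F, H, I, J} → lossless.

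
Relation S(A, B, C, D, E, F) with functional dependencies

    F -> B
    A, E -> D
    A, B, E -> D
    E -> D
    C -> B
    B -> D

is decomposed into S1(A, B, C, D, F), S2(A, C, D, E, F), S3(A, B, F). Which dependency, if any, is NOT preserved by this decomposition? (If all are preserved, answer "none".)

F → B lies within S1.
A, E → D lies within S2.
A, B, E → D: restricted closure across fragments reaches D.
E → D lies within S2.
C → B lies within S1.
B → D lies within S1.
Every dependency is enforceable on the fragments, so the decomposition is dependency-preserving.

none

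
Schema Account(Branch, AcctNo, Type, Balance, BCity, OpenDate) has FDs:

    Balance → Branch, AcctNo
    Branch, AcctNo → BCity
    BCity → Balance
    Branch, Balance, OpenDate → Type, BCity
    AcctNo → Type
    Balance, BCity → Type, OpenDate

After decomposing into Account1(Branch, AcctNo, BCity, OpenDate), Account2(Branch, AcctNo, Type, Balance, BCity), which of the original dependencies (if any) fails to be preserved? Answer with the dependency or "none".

Balance → Branch, AcctNo lies within Account2.
Branch, AcctNo → BCity lies within Account1.
BCity → Balance lies within Account2.
Branch, Balance, OpenDate → Type, BCity: restricted closure across fragments reaches Type, BCity.
AcctNo → Type lies within Account2.
Balance, BCity → Type, OpenDate: restricted closure across fragments reaches Type, OpenDate.
Every dependency is enforceable on the fragments, so the decomposition is dependency-preserving.

none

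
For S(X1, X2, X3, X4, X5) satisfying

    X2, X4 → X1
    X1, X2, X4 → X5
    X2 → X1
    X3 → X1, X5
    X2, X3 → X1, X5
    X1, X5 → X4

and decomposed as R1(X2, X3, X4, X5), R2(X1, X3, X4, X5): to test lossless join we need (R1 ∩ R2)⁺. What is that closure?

X1, X3, X4, X5

R1 ∩ R2 = {X3, X4, X5}.
X3 → X1, X5 applies, adding X1
Closure: {X1, X3, X4, X5}.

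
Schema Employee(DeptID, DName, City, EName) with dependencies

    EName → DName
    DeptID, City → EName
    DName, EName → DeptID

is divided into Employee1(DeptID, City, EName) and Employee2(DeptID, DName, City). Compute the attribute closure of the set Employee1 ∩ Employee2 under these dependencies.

DeptID, DName, City, EName

Employee1 ∩ Employee2 = {DeptID, City}.
DeptID, City → EName applies, adding EName
EName → DName applies, adding DName
Closure: {DeptID, DName, City, EName}.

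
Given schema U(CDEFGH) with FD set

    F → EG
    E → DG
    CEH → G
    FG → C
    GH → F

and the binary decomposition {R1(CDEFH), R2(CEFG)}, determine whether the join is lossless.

Yes

Common attributes: R1 ∩ R2 = {CEF}.
Closure of {CEF}: F → EG applies, adding G; E → DG applies, adding D. So (CEF)⁺ = {CDEFG}.
This closure contains every attribute of R2, so R1 ∩ R2 → R2. The join is lossless.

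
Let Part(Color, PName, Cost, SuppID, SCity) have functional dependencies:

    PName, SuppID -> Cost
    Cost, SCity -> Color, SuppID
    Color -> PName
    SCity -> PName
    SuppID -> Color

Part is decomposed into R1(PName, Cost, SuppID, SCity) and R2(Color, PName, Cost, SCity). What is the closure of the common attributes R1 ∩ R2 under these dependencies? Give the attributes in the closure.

Color, PName, Cost, SuppID, SCity

R1 ∩ R2 = {PName, Cost, SCity}.
Cost, SCity → Color, SuppID applies, adding Color, SuppID
Closure: {Color, PName, Cost, SuppID, SCity}.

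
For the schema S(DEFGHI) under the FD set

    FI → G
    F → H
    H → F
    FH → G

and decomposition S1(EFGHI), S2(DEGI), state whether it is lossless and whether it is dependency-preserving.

Lossless test: (EGI)⁺ = {EGI}, which is a superkey of neither fragment — lossy.
Dependency preservation: every FD's attributes lie within a single fragment, so each can be enforced locally — preserved.

lossy but dependency-preserving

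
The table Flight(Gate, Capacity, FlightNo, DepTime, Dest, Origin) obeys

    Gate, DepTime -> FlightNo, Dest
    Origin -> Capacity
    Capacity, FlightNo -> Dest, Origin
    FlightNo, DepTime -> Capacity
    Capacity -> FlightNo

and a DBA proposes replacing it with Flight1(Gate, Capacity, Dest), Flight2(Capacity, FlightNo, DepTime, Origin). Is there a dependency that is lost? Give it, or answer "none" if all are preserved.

Gate, DepTime -> FlightNo, Dest

Check Gate, DepTime → FlightNo, Dest: no single fragment contains all of {Gate, FlightNo, DepTime, Dest}, and the restricted closure of {Gate, DepTime} across the fragments never reaches {FlightNo, Dest}.
Origin → Capacity is preserved.
Capacity, FlightNo → Dest, Origin is preserved.
FlightNo, DepTime → Capacity is preserved.
Capacity → FlightNo is preserved.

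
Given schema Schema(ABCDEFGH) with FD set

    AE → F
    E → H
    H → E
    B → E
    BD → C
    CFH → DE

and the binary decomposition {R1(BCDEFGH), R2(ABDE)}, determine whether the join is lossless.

No

Common attributes: R1 ∩ R2 = {BDE}.
Closure of {BDE}: E → H applies, adding H; BD → C applies, adding C. So (BDE)⁺ = {BCDEH}.
The closure contains neither all of R1 = {BCDEFGH} nor all of R2 = {ABDE}, so the common attributes are not a superkey of either fragment. The join is lossy.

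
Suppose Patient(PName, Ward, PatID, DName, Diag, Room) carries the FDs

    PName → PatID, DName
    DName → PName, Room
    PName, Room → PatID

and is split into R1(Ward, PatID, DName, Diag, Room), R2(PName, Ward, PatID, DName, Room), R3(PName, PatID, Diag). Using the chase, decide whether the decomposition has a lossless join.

Yes

Chase test. Columns are PName, Ward, PatID, DName, Diag, Room; row i has aⱼ where attribute j ∈ Ri, else bᵢⱼ.
Initial tableau (one row per fragment):
  row 1: b11 a2 a3 a4 a5 a6
  row 2: a1 a2 a3 a4 b25 a6
  row 3: a1 b32 a3 b34 a5 b36
Rows 2 and 3 agree on PName; apply PName→PatID, DName and equate their PatID, DName entries.
Rows 1 and 2 agree on DName; apply DName→PName, Room and equate their PName, Room entries.
Rows 1 and 3 agree on DName; apply DName→PName, Room and equate their PName, Room entries.
Row 1 is now all distinguished symbols — the join is lossless.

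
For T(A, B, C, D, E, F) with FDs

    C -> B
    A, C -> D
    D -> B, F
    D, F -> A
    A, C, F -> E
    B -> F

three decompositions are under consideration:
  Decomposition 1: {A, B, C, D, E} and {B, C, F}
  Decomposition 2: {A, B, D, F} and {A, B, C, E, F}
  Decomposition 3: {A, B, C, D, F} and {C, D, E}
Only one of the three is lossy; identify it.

Decomposition 2

Decomposition 1: common = {B, C}, closure = {B, C, F} → lossless.
Decomposition 2: common = {A, B, F}, closure = {A, B, F} → lossy.
Decomposition 3: common = {C, D}, closure = {A, B, C, D, E, F} → lossless.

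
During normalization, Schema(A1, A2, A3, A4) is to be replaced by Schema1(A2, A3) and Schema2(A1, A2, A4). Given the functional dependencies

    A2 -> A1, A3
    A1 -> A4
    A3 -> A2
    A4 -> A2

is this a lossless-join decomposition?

Common attributes: Schema1 ∩ Schema2 = {A2}.
Closure of {A2}: A2 → A1, A3 applies, adding A1, A3; A1 → A4 applies, adding A4. So (A2)⁺ = {A1, A2, A3, A4}.
This closure contains every attribute of Schema1, so Schema1 ∩ Schema2 → Schema1. The join is lossless.

Yes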